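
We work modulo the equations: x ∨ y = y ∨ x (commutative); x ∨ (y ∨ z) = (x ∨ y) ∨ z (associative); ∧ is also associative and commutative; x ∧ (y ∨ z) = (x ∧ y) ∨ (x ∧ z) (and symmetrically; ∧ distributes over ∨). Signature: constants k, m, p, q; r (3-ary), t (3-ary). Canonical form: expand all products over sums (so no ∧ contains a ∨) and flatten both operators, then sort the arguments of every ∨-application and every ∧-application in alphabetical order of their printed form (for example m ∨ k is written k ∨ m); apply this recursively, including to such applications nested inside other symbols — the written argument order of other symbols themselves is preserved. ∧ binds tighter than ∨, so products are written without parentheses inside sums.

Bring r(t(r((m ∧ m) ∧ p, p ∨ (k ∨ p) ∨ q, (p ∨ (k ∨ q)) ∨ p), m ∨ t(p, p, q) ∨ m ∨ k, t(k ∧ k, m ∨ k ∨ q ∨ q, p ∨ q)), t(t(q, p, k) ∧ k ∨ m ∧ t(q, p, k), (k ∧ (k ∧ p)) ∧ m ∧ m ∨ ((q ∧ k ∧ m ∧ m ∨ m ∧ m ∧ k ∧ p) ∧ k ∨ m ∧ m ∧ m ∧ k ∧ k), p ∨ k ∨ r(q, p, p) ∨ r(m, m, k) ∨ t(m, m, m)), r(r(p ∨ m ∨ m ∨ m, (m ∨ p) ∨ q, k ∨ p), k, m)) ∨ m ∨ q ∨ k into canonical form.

Distribute:  r(t(r(m ∧ m ∧ p, k ∨ p ∨ p ∨ q, k ∨ p ∨ p ∨ q), k ∨ m ∨ m ∨ t(p, p, q), t(k ∧ k, k ∨ m ∨ q ∨ q, p ∨ q)), t(k ∧ t(q, p, k) ∨ m ∧ t(q, p, k), k ∧ k ∧ m ∧ m ∧ m ∨ k ∧ k ∧ m ∧ m ∧ p ∨ k ∧ k ∧ m ∧ m ∧ p ∨ k ∧ k ∧ m ∧ m ∧ q, k ∨ p ∨ r(m, m, k) ∨ r(q, p, p) ∨ t(m, m, m)), r(r(m ∨ m ∨ m ∨ p, m ∨ p ∨ q, k ∨ p), k, m)) ∨ m ∨ q ∨ k
Order the arguments:  k ∨ m ∨ q ∨ r(t(r(m ∧ m ∧ p, k ∨ p ∨ p ∨ q, k ∨ p ∨ p ∨ q), k ∨ m ∨ m ∨ t(p, p, q), t(k ∧ k, k ∨ m ∨ q ∨ q, p ∨ q)), t(k ∧ t(q, p, k) ∨ m ∧ t(q, p, k), k ∧ k ∧ m ∧ m ∧ m ∨ k ∧ k ∧ m ∧ m ∧ p ∨ k ∧ k ∧ m ∧ m ∧ p ∨ k ∧ k ∧ m ∧ m ∧ q, k ∨ p ∨ r(m, m, k) ∨ r(q, p, p) ∨ t(m, m, m)), r(r(m ∨ m ∨ m ∨ p, m ∨ p ∨ q, k ∨ p), k, m))

Answer: k ∨ m ∨ q ∨ r(t(r(m ∧ m ∧ p, k ∨ p ∨ p ∨ q, k ∨ p ∨ p ∨ q), k ∨ m ∨ m ∨ t(p, p, q), t(k ∧ k, k ∨ m ∨ q ∨ q, p ∨ q)), t(k ∧ t(q, p, k) ∨ m ∧ t(q, p, k), k ∧ k ∧ m ∧ m ∧ m ∨ k ∧ k ∧ m ∧ m ∧ p ∨ k ∧ k ∧ m ∧ m ∧ p ∨ k ∧ k ∧ m ∧ m ∧ q, k ∨ p ∨ r(m, m, k) ∨ r(q, p, p) ∨ t(m, m, m)), r(r(m ∨ m ∨ m ∨ p, m ∨ p ∨ q, k ∨ p), k, m))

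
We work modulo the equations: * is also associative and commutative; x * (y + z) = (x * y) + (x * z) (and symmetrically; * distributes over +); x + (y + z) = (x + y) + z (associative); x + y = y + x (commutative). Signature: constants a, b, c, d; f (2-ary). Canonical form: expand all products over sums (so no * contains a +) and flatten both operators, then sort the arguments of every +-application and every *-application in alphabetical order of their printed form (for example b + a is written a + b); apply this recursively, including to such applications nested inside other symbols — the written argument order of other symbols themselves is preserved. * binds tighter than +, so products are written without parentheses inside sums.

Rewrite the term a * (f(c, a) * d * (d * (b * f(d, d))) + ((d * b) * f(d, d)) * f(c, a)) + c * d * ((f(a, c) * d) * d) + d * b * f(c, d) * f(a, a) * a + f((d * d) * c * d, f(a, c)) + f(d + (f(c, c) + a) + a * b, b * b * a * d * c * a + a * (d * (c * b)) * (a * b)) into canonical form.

Distribute:  a * b * d * d * f(c, a) * f(d, d) + a * b * d * f(c, a) * f(d, d) + c * d * d * d * f(a, c) + a * b * d * f(a, a) * f(c, d) + f(c * d * d * d, f(a, c)) + f(a + a * b + d + f(c, c), a * a * b * b * c * d + a * a * b * b * c * d)
Sort:  a * b * d * d * f(c, a) * f(d, d) + a * b * d * f(a, a) * f(c, d) + a * b * d * f(c, a) * f(d, d) + c * d * d * d * f(a, c) + f(a + a * b + d + f(c, c), a * a * b * b * c * d + a * a * b * b * c * d) + f(c * d * d * d, f(a, c))

Answer: a * b * d * d * f(c, a) * f(d, d) + a * b * d * f(a, a) * f(c, d) + a * b * d * f(c, a) * f(d, d) + c * d * d * d * f(a, c) + f(a + a * b + d + f(c, c), a * a * b * b * c * d + a * a * b * b * c * d) + f(c * d * d * d, f(a, c))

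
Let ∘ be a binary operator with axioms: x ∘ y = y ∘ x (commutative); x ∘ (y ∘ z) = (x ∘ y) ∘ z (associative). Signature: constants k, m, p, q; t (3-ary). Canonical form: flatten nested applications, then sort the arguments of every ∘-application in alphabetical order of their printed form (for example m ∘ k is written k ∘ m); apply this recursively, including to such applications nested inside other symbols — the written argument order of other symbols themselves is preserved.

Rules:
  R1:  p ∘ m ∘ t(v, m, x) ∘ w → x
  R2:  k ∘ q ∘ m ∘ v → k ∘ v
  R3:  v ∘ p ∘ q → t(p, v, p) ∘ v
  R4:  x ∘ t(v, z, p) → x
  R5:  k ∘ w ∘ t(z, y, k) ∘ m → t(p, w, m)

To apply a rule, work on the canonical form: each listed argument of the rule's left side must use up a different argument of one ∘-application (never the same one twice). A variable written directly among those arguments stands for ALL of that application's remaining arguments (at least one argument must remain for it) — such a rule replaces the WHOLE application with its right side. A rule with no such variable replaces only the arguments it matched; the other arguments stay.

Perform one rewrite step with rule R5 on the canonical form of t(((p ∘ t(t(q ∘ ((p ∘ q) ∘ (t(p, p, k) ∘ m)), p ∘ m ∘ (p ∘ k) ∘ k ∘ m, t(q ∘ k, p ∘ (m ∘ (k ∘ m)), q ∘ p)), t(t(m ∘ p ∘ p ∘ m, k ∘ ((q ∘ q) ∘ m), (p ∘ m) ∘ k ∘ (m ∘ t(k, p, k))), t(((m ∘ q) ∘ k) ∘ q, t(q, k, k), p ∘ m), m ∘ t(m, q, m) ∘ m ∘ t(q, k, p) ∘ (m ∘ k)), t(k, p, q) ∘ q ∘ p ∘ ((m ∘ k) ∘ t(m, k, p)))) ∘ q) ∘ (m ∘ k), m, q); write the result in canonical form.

Answer: t(k ∘ m ∘ p ∘ q ∘ t(t(m ∘ p ∘ q ∘ q ∘ t(p, p, k), k ∘ k ∘ m ∘ m ∘ p ∘ p, t(k ∘ q, k ∘ m ∘ m ∘ p, p ∘ q)), t(t(m ∘ m ∘ p ∘ p, k ∘ m ∘ q ∘ q, t(p, m ∘ p, m)), t(k ∘ m ∘ q ∘ q, t(q, k, k), m ∘ p), k ∘ m ∘ m ∘ m ∘ t(m, q, m) ∘ t(q, k, p)), k ∘ m ∘ p ∘ q ∘ t(k, p, q) ∘ t(m, k, p)), m, q)

Derivation:
Canonical form:  t(k ∘ m ∘ p ∘ q ∘ t(t(m ∘ p ∘ q ∘ q ∘ t(p, p, k), k ∘ k ∘ m ∘ m ∘ p ∘ p, t(k ∘ q, k ∘ m ∘ m ∘ p, p ∘ q)), t(t(m ∘ m ∘ p ∘ p, k ∘ m ∘ q ∘ q, k ∘ m ∘ m ∘ p ∘ t(k, p, k)), t(k ∘ m ∘ q ∘ q, t(q, k, k), m ∘ p), k ∘ m ∘ m ∘ m ∘ t(m, q, m) ∘ t(q, k, p)), k ∘ m ∘ p ∘ q ∘ t(k, p, q) ∘ t(m, k, p)), m, q)
Match R5:  consume k, m, t(k, p, k);  w := m ∘ p, y := p, z := k
The variable takes the whole remainder — replace the entire application.
Giving:  t(k ∘ m ∘ p ∘ q ∘ t(t(m ∘ p ∘ q ∘ q ∘ t(p, p, k), k ∘ k ∘ m ∘ m ∘ p ∘ p, t(k ∘ q, k ∘ m ∘ m ∘ p, p ∘ q)), t(t(m ∘ m ∘ p ∘ p, k ∘ m ∘ q ∘ q, t(p, m ∘ p, m)), t(k ∘ m ∘ q ∘ q, t(q, k, k), m ∘ p), k ∘ m ∘ m ∘ m ∘ t(m, q, m) ∘ t(q, k, p)), k ∘ m ∘ p ∘ q ∘ t(k, p, q) ∘ t(m, k, p)), m, q)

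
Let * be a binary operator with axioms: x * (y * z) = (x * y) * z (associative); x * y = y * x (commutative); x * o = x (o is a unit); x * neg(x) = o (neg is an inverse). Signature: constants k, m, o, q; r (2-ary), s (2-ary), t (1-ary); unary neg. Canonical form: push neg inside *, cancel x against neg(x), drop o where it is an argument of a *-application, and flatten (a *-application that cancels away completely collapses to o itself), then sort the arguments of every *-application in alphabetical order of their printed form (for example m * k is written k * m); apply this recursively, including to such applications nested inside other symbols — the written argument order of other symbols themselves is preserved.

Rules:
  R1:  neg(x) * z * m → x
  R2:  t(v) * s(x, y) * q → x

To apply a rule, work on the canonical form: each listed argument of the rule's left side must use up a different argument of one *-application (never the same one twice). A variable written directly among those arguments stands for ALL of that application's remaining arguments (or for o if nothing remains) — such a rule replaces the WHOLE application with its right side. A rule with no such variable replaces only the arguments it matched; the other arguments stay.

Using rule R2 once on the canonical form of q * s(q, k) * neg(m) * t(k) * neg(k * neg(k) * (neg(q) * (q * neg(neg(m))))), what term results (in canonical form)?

Answer: neg(m) * neg(m) * q

Derivation:
Canonical form:  neg(m) * neg(m) * q * s(q, k) * t(k)
Apply R2:  consuming q, s(q, k), t(k);  v := k, x := q, y := k
New term:  neg(m) * neg(m) * q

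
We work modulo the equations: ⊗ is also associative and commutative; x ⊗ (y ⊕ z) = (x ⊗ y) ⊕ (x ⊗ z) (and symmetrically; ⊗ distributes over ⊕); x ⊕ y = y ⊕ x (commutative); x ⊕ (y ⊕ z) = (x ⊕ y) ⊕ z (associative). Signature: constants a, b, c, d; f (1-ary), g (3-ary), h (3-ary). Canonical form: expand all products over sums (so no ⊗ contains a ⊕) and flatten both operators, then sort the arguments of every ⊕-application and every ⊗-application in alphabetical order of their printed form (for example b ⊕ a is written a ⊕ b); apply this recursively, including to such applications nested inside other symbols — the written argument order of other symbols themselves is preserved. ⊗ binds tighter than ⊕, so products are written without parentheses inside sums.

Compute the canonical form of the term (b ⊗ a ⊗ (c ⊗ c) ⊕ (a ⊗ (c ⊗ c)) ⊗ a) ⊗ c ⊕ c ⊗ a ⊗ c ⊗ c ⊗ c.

Answer: a ⊗ a ⊗ c ⊗ c ⊗ c ⊕ a ⊗ b ⊗ c ⊗ c ⊗ c ⊕ a ⊗ c ⊗ c ⊗ c ⊗ c

Derivation:
Distribute:  a ⊗ b ⊗ c ⊗ c ⊗ c ⊕ a ⊗ a ⊗ c ⊗ c ⊗ c ⊕ a ⊗ c ⊗ c ⊗ c ⊗ c
Order the arguments:  a ⊗ a ⊗ c ⊗ c ⊗ c ⊕ a ⊗ b ⊗ c ⊗ c ⊗ c ⊕ a ⊗ c ⊗ c ⊗ c ⊗ c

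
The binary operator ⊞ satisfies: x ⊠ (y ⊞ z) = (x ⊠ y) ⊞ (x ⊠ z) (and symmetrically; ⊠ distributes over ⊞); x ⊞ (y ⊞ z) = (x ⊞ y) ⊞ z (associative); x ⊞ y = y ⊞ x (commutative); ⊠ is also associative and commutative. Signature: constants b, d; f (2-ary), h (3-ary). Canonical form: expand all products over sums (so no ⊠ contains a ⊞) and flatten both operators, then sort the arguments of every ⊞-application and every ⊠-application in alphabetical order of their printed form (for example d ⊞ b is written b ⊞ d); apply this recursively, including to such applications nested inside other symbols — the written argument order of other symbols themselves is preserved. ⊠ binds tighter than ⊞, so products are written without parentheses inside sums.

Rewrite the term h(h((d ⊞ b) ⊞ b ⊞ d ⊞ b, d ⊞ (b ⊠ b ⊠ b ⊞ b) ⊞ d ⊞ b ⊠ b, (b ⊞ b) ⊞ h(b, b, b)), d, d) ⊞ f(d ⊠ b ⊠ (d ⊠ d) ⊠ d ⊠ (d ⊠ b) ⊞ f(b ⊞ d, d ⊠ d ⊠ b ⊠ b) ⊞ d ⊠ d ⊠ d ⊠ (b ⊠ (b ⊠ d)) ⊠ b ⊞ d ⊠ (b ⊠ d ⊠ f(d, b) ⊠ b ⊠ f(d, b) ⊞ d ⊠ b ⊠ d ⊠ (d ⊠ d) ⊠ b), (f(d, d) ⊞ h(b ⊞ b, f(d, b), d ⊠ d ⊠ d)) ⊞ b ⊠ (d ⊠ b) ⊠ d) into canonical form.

Answer: f(b ⊠ b ⊠ b ⊠ d ⊠ d ⊠ d ⊠ d ⊞ b ⊠ b ⊠ d ⊠ d ⊠ d ⊠ d ⊠ d ⊞ b ⊠ b ⊠ d ⊠ d ⊠ d ⊠ d ⊠ d ⊞ b ⊠ b ⊠ d ⊠ d ⊠ f(d, b) ⊠ f(d, b) ⊞ f(b ⊞ d, b ⊠ b ⊠ d ⊠ d), b ⊠ b ⊠ d ⊠ d ⊞ f(d, d) ⊞ h(b ⊞ b, f(d, b), d ⊠ d ⊠ d)) ⊞ h(h(b ⊞ b ⊞ b ⊞ d ⊞ d, b ⊞ b ⊠ b ⊞ b ⊠ b ⊠ b ⊞ d ⊞ d, b ⊞ b ⊞ h(b, b, b)), d, d)

Derivation:
Expand products over sums:  h(h(b ⊞ b ⊞ b ⊞ d ⊞ d, b ⊞ b ⊠ b ⊞ b ⊠ b ⊠ b ⊞ d ⊞ d, b ⊞ b ⊞ h(b, b, b)), d, d) ⊞ f(b ⊠ b ⊠ b ⊠ d ⊠ d ⊠ d ⊠ d ⊞ b ⊠ b ⊠ d ⊠ d ⊠ d ⊠ d ⊠ d ⊞ b ⊠ b ⊠ d ⊠ d ⊠ d ⊠ d ⊠ d ⊞ b ⊠ b ⊠ d ⊠ d ⊠ f(d, b) ⊠ f(d, b) ⊞ f(b ⊞ d, b ⊠ b ⊠ d ⊠ d), b ⊠ b ⊠ d ⊠ d ⊞ f(d, d) ⊞ h(b ⊞ b, f(d, b), d ⊠ d ⊠ d))
Sort arguments:  f(b ⊠ b ⊠ b ⊠ d ⊠ d ⊠ d ⊠ d ⊞ b ⊠ b ⊠ d ⊠ d ⊠ d ⊠ d ⊠ d ⊞ b ⊠ b ⊠ d ⊠ d ⊠ d ⊠ d ⊠ d ⊞ b ⊠ b ⊠ d ⊠ d ⊠ f(d, b) ⊠ f(d, b) ⊞ f(b ⊞ d, b ⊠ b ⊠ d ⊠ d), b ⊠ b ⊠ d ⊠ d ⊞ f(d, d) ⊞ h(b ⊞ b, f(d, b), d ⊠ d ⊠ d)) ⊞ h(h(b ⊞ b ⊞ b ⊞ d ⊞ d, b ⊞ b ⊠ b ⊞ b ⊠ b ⊠ b ⊞ d ⊞ d, b ⊞ b ⊞ h(b, b, b)), d, d)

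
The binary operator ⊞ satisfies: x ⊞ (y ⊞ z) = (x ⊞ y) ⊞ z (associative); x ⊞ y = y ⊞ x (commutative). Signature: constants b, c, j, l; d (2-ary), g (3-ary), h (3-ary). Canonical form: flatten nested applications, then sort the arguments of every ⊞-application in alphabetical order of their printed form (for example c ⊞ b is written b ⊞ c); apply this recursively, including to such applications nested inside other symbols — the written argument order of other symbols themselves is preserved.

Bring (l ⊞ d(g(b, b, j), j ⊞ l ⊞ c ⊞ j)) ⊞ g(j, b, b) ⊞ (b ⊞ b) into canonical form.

Answer: b ⊞ b ⊞ d(g(b, b, j), c ⊞ j ⊞ j ⊞ l) ⊞ g(j, b, b) ⊞ l

Derivation:
Un-nest:  l ⊞ d(g(b, b, j), j ⊞ l ⊞ c ⊞ j) ⊞ g(j, b, b) ⊞ b ⊞ b
Simplify inside:  d(g(b, b, j), j ⊞ l ⊞ c ⊞ j)  →  d(g(b, b, j), c ⊞ j ⊞ j ⊞ l)
Sort:  b ⊞ b ⊞ d(g(b, b, j), c ⊞ j ⊞ j ⊞ l) ⊞ g(j, b, b) ⊞ l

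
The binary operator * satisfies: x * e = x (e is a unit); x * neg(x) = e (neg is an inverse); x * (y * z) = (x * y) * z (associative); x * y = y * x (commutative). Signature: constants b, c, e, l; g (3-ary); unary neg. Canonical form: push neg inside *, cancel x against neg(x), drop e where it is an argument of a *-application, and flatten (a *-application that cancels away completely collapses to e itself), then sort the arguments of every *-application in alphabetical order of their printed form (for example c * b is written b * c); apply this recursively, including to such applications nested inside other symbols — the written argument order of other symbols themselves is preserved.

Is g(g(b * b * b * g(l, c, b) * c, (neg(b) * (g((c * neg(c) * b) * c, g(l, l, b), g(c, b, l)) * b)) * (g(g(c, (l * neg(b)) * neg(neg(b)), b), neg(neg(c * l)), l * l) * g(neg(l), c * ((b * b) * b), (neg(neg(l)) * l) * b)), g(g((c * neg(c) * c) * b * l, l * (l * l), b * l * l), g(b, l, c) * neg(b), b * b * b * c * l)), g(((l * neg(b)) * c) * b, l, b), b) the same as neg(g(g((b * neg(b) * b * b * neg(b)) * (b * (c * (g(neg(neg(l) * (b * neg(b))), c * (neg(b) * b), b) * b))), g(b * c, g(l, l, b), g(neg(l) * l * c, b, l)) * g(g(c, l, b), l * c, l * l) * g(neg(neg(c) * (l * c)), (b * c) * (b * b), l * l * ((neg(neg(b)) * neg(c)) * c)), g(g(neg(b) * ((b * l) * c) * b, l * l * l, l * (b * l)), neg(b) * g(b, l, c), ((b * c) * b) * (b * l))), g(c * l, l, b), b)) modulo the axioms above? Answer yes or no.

Left:  g(g(b * b * b * g(l, c, b) * c, (neg(b) * (g((c * neg(c) * b) * c, g(l, l, b), g(c, b, l)) * b)) * (g(g(c, (l * neg(b)) * neg(neg(b)), b), neg(neg(c * l)), l * l) * g(neg(l), c * ((b * b) * b), (neg(neg(l)) * l) * b)), g(g((c * neg(c) * c) * b * l, l * (l * l), b * l * l), g(b, l, c) * neg(b), b * b * b * c * l)), g(((l * neg(b)) * c) * b, l, b), b)
  Focus inside:  (neg(b) * (g((c * neg(c) * b) * c, g(l, l, b), g(c, b, l)) * b)) * (g(g(c, (l * neg(b)) * neg(neg(b)), b), neg(neg(c * l)), l * l) * g(neg(l), c * ((b * b) * b), (neg(neg(l)) * l) * b))
  Push neg inside:  distribute neg over * and collapse double neg
  Cancel inverse pairs:  b cancels
  Collect terms:  g(b * c, g(l, l, b), g(c, b, l)) * g(g(c, l, b), c * l, l * l) * g(neg(l), b * b * b * c, b * l * l)
  Put back:  g(g(b * b * b * c * g(l, c, b), g(b * c, g(l, l, b), g(c, b, l)) * g(g(c, l, b), c * l, l * l) * g(neg(l), b * b * b * c, b * l * l), g(g(b * c * l, l * l * l, b * l * l), g(b, l, c) * neg(b), b * b * b * c * l)), g(c * l, l, b), b)
Right:  neg(g(g((b * neg(b) * b * b * neg(b)) * (b * (c * (g(neg(neg(l) * (b * neg(b))), c * (neg(b) * b), b) * b))), g(b * c, g(l, l, b), g(neg(l) * l * c, b, l)) * g(g(c, l, b), l * c, l * l) * g(neg(neg(c) * (l * c)), (b * c) * (b * b), l * l * ((neg(neg(b)) * neg(c)) * c)), g(g(neg(b) * ((b * l) * c) * b, l * l * l, l * (b * l)), neg(b) * g(b, l, c), ((b * c) * b) * (b * l))), g(c * l, l, b), b))
  Push neg inside:  distribute neg over * and collapse double neg
  Combine occurrences:  neg(g(g(b * b * b * c * g(l, c, b), g(b * c, g(l, l, b), g(c, b, l)) * g(g(c, l, b), c * l, l * l) * g(neg(l), b * b * b * c, b * l * l), g(g(b * c * l, l * l * l, b * l * l), g(b, l, c) * neg(b), b * b * b * c * l)), g(c * l, l, b), b))

Answer: no — g(g(b * b * b * c * g(l, c, b), g(b * c, g(l, l, b), g(c, b, l)) * g(g(c, l, b), c * l, l * l) * g(neg(l), b * b * b * c, b * l * l), g(g(b * c * l, l * l * l, b * l * l), g(b, l, c) * neg(b), b * b * b * c * l)), g(c * l, l, b), b) vs neg(g(g(b * b * b * c * g(l, c, b), g(b * c, g(l, l, b), g(c, b, l)) * g(g(c, l, b), c * l, l * l) * g(neg(l), b * b * b * c, b * l * l), g(g(b * c * l, l * l * l, b * l * l), g(b, l, c) * neg(b), b * b * b * c * l)), g(c * l, l, b), b))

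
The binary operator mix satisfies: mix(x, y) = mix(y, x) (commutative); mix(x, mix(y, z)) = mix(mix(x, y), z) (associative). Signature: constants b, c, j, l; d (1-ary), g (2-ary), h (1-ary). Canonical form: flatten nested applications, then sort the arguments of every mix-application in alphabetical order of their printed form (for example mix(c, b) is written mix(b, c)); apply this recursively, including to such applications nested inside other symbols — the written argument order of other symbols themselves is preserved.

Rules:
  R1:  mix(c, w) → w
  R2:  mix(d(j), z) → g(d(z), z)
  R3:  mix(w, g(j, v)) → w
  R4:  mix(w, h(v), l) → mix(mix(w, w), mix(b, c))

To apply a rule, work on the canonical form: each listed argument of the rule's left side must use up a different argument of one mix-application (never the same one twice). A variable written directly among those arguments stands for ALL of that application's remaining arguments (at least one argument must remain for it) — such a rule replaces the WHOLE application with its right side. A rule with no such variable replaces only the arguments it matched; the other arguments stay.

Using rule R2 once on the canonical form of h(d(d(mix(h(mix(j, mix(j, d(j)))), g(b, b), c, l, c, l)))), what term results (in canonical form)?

Canonical form:  h(d(d(mix(c, c, g(b, b), h(mix(d(j), j, j)), l, l))))
R2 matches:  uses d(j);  z := mix(j, j)
The extension variable absorbs all remaining arguments, so the whole application is rewritten.
New term:  h(d(d(mix(c, c, g(b, b), h(g(d(mix(j, j)), mix(j, j))), l, l))))

Answer: h(d(d(mix(c, c, g(b, b), h(g(d(mix(j, j)), mix(j, j))), l, l))))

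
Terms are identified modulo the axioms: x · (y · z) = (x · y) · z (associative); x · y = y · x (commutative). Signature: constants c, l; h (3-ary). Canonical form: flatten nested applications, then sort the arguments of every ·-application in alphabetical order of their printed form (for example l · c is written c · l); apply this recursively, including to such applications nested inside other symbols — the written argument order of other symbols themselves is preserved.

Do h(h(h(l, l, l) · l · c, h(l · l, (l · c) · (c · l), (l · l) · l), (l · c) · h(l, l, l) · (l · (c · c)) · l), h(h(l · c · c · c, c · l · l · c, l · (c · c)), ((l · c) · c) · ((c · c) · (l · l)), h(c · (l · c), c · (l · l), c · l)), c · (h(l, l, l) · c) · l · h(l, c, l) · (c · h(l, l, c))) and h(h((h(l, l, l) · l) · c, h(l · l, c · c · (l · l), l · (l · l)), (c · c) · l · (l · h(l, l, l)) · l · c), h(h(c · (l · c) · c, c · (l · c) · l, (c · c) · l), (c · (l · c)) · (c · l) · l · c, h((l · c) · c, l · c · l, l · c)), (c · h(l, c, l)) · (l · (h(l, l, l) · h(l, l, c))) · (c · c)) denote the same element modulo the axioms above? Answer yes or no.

Answer: yes — both canonical forms are h(h(c · h(l, l, l) · l, h(l · l, c · c · l · l, l · l · l), c · c · c · h(l, l, l) · l · l · l), h(h(c · c · c · l, c · c · l · l, c · c · l), c · c · c · c · l · l · l, h(c · c · l, c · l · l, c · l)), c · c · c · h(l, c, l) · h(l, l, c) · h(l, l, l) · l)

Derivation:
Left:  h(h(h(l, l, l) · l · c, h(l · l, (l · c) · (c · l), (l · l) · l), (l · c) · h(l, l, l) · (l · (c · c)) · l), h(h(l · c · c · c, c · l · l · c, l · (c · c)), ((l · c) · c) · ((c · c) · (l · l)), h(c · (l · c), c · (l · l), c · l)), c · (h(l, l, l) · c) · l · h(l, c, l) · (c · h(l, l, c)))
  Descend into:  c · (h(l, l, l) · c) · l · h(l, c, l) · (c · h(l, l, c))
  Flatten:  c · h(l, l, l) · c · l · h(l, c, l) · c · h(l, l, c)
  Sort:  c · c · c · h(l, c, l) · h(l, l, c) · h(l, l, l) · l
  Rebuild:  h(h(c · h(l, l, l) · l, h(l · l, c · c · l · l, l · l · l), c · c · c · h(l, l, l) · l · l · l), h(h(c · c · c · l, c · c · l · l, c · c · l), c · c · c · c · l · l · l, h(c · c · l, c · l · l, c · l)), c · c · c · h(l, c, l) · h(l, l, c) · h(l, l, l) · l)
Right:  h(h((h(l, l, l) · l) · c, h(l · l, c · c · (l · l), l · (l · l)), (c · c) · l · (l · h(l, l, l)) · l · c), h(h(c · (l · c) · c, c · (l · c) · l, (c · c) · l), (c · (l · c)) · (c · l) · l · c, h((l · c) · c, l · c · l, l · c)), (c · h(l, c, l)) · (l · (h(l, l, l) · h(l, l, c))) · (c · c))
  Focus inside:  (c · h(l, c, l)) · (l · (h(l, l, l) · h(l, l, c))) · (c · c)
  Flatten:  c · h(l, c, l) · l · h(l, l, l) · h(l, l, c) · c · c
  Order the arguments:  c · c · c · h(l, c, l) · h(l, l, c) · h(l, l, l) · l
  Reassemble:  h(h(c · h(l, l, l) · l, h(l · l, c · c · l · l, l · l · l), c · c · c · h(l, l, l) · l · l · l), h(h(c · c · c · l, c · c · l · l, c · c · l), c · c · c · c · l · l · l, h(c · c · l, c · l · l, c · l)), c · c · c · h(l, c, l) · h(l, l, c) · h(l, l, l) · l)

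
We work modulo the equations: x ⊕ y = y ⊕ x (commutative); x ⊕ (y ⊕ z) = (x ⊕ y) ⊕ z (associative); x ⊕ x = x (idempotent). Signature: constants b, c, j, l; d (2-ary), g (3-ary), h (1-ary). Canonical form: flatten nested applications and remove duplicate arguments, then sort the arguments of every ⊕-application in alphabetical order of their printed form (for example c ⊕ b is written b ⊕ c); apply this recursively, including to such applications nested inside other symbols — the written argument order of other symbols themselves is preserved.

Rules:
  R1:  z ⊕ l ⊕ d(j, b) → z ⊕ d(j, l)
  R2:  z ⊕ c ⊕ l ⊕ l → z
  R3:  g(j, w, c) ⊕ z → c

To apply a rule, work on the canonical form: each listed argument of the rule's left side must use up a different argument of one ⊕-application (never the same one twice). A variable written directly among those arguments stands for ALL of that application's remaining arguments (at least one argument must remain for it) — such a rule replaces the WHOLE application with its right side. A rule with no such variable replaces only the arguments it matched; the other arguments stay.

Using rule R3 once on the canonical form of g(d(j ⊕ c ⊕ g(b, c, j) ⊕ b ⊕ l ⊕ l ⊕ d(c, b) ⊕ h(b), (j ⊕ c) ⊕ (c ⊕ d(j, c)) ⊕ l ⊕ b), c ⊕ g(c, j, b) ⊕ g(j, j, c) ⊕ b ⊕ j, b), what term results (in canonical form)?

Answer: g(d(b ⊕ c ⊕ d(c, b) ⊕ g(b, c, j) ⊕ h(b) ⊕ j ⊕ l, b ⊕ c ⊕ d(j, c) ⊕ j ⊕ l), c, b)

Derivation:
Canonical form:  g(d(b ⊕ c ⊕ d(c, b) ⊕ g(b, c, j) ⊕ h(b) ⊕ j ⊕ l, b ⊕ c ⊕ d(j, c) ⊕ j ⊕ l), b ⊕ c ⊕ g(c, j, b) ⊕ g(j, j, c) ⊕ j, b)
Apply R3:  consuming g(j, j, c);  w := j, z := b ⊕ c ⊕ g(c, j, b) ⊕ j
The variable takes the whole remainder — replace the entire application.
New term:  g(d(b ⊕ c ⊕ d(c, b) ⊕ g(b, c, j) ⊕ h(b) ⊕ j ⊕ l, b ⊕ c ⊕ d(j, c) ⊕ j ⊕ l), c, b)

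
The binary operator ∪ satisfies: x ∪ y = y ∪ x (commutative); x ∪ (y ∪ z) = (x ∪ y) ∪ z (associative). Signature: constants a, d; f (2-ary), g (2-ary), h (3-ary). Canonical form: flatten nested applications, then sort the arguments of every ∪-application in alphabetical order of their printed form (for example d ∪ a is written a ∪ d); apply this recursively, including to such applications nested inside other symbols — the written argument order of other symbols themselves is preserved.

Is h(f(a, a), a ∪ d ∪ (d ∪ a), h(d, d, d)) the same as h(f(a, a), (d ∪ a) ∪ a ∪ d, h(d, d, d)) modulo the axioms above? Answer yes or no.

Left:  h(f(a, a), a ∪ d ∪ (d ∪ a), h(d, d, d))
  Focus inside:  a ∪ d ∪ (d ∪ a)
  Un-nest:  a ∪ d ∪ d ∪ a
  Order the arguments:  a ∪ a ∪ d ∪ d
  Rebuild:  h(f(a, a), a ∪ a ∪ d ∪ d, h(d, d, d))
Right:  h(f(a, a), (d ∪ a) ∪ a ∪ d, h(d, d, d))
  Descend into:  (d ∪ a) ∪ a ∪ d
  Un-nest:  d ∪ a ∪ a ∪ d
  Sort arguments:  a ∪ a ∪ d ∪ d
  Reassemble:  h(f(a, a), a ∪ a ∪ d ∪ d, h(d, d, d))

Answer: yes — both canonical forms are h(f(a, a), a ∪ a ∪ d ∪ d, h(d, d, d))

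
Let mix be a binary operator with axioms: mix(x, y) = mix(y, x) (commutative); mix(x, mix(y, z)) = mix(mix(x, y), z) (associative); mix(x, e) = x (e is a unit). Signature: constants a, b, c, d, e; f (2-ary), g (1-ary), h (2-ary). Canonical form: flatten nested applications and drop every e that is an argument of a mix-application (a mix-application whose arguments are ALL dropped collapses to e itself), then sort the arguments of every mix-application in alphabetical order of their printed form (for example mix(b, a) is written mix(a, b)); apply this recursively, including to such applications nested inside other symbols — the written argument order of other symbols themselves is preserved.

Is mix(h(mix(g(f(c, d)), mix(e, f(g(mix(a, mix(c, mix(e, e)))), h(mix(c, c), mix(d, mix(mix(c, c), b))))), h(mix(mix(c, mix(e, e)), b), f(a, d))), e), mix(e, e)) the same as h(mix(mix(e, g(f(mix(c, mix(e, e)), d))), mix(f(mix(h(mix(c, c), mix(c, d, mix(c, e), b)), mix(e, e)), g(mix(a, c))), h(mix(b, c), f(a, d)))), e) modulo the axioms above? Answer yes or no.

Answer: no — h(mix(f(g(mix(a, c)), h(mix(c, c), mix(b, c, c, d))), g(f(c, d)), h(mix(b, c), f(a, d))), e) vs h(mix(f(h(mix(c, c), mix(b, c, c, d)), g(mix(a, c))), g(f(c, d)), h(mix(b, c), f(a, d))), e)

Derivation:
Left:  mix(h(mix(g(f(c, d)), mix(e, f(g(mix(a, mix(c, mix(e, e)))), h(mix(c, c), mix(d, mix(mix(c, c), b))))), h(mix(mix(c, mix(e, e)), b), f(a, d))), e), mix(e, e))
  Flatten:  mix(h(mix(g(f(c, d)), mix(e, f(g(mix(a, mix(c, mix(e, e)))), h(mix(c, c), mix(d, mix(mix(c, c), b))))), h(mix(mix(c, mix(e, e)), b), f(a, d))), e), e, e)
  Inside:  h(mix(g(f(c, d)), mix(e, f(g(mix(a, mix(c, mix(e, e)))), h(mix(c, c), mix(d, mix(mix(c, c), b))))), h(mix(mix(c, mix(e, e)), b), f(a, d))), e)  →  h(mix(f(g(mix(a, c)), h(mix(c, c), mix(b, c, c, d))), g(f(c, d)), h(mix(b, c), f(a, d))), e)
  Drop the unit:  drop e (×2)
  Sort:  h(mix(f(g(mix(a, c)), h(mix(c, c), mix(b, c, c, d))), g(f(c, d)), h(mix(b, c), f(a, d))), e)
Right:  h(mix(mix(e, g(f(mix(c, mix(e, e)), d))), mix(f(mix(h(mix(c, c), mix(c, d, mix(c, e), b)), mix(e, e)), g(mix(a, c))), h(mix(b, c), f(a, d)))), e)
  Work inside:  mix(mix(e, g(f(mix(c, mix(e, e)), d))), mix(f(mix(h(mix(c, c), mix(c, d, mix(c, e), b)), mix(e, e)), g(mix(a, c))), h(mix(b, c), f(a, d))))
  Flatten:  mix(e, g(f(mix(c, mix(e, e)), d)), f(mix(h(mix(c, c), mix(c, d, mix(c, e), b)), mix(e, e)), g(mix(a, c))), h(mix(b, c), f(a, d)))
  Inside:  g(f(mix(c, mix(e, e)), d))  →  g(f(c, d))
  Canonicalize subterm:  f(mix(h(mix(c, c), mix(c, d, mix(c, e), b)), mix(e, e)), g(mix(a, c)))  →  f(h(mix(c, c), mix(b, c, c, d)), g(mix(a, c)))
  Units out:  drop e
  Order the arguments:  mix(f(h(mix(c, c), mix(b, c, c, d)), g(mix(a, c))), g(f(c, d)), h(mix(b, c), f(a, d)))
  Reassemble:  h(mix(f(h(mix(c, c), mix(b, c, c, d)), g(mix(a, c))), g(f(c, d)), h(mix(b, c), f(a, d))), e)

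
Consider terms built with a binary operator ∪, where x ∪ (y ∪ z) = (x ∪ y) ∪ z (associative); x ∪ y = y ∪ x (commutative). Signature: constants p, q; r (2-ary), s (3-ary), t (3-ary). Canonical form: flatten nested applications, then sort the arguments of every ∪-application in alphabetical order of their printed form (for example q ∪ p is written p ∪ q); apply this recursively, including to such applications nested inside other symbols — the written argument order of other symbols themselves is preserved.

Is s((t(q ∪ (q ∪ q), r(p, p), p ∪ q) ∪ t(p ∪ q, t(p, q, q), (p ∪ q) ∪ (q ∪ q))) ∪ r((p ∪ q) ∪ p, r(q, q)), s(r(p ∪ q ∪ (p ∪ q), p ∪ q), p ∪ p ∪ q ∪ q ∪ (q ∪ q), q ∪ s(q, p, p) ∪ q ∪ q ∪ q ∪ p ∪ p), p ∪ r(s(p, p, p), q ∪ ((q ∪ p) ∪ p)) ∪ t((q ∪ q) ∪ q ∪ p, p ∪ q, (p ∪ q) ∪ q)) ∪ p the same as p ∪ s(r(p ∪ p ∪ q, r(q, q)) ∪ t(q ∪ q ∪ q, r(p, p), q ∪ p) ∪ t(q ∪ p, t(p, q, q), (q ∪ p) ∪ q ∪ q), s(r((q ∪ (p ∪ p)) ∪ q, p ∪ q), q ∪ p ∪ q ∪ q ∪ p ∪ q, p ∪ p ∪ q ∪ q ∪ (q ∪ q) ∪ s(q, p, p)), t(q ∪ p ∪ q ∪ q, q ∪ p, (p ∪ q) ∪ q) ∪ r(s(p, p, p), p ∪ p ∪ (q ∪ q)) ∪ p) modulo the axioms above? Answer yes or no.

Left:  s((t(q ∪ (q ∪ q), r(p, p), p ∪ q) ∪ t(p ∪ q, t(p, q, q), (p ∪ q) ∪ (q ∪ q))) ∪ r((p ∪ q) ∪ p, r(q, q)), s(r(p ∪ q ∪ (p ∪ q), p ∪ q), p ∪ p ∪ q ∪ q ∪ (q ∪ q), q ∪ s(q, p, p) ∪ q ∪ q ∪ q ∪ p ∪ p), p ∪ r(s(p, p, p), q ∪ ((q ∪ p) ∪ p)) ∪ t((q ∪ q) ∪ q ∪ p, p ∪ q, (p ∪ q) ∪ q)) ∪ p
  Canonicalize subterm:  s((t(q ∪ (q ∪ q), r(p, p), p ∪ q) ∪ t(p ∪ q, t(p, q, q), (p ∪ q) ∪ (q ∪ q))) ∪ r((p ∪ q) ∪ p, r(q, q)), s(r(p ∪ q ∪ (p ∪ q), p ∪ q), p ∪ p ∪ q ∪ q ∪ (q ∪ q), q ∪ s(q, p, p) ∪ q ∪ q ∪ q ∪ p ∪ p), p ∪ r(s(p, p, p), q ∪ ((q ∪ p) ∪ p)) ∪ t((q ∪ q) ∪ q ∪ p, p ∪ q, (p ∪ q) ∪ q))  →  s(r(p ∪ p ∪ q, r(q, q)) ∪ t(p ∪ q, t(p, q, q), p ∪ q ∪ q ∪ q) ∪ t(q ∪ q ∪ q, r(p, p), p ∪ q), s(r(p ∪ p ∪ q ∪ q, p ∪ q), p ∪ p ∪ q ∪ q ∪ q ∪ q, p ∪ p ∪ q ∪ q ∪ q ∪ q ∪ s(q, p, p)), p ∪ r(s(p, p, p), p ∪ p ∪ q ∪ q) ∪ t(p ∪ q ∪ q ∪ q, p ∪ q, p ∪ q ∪ q))
  Sort:  p ∪ s(r(p ∪ p ∪ q, r(q, q)) ∪ t(p ∪ q, t(p, q, q), p ∪ q ∪ q ∪ q) ∪ t(q ∪ q ∪ q, r(p, p), p ∪ q), s(r(p ∪ p ∪ q ∪ q, p ∪ q), p ∪ p ∪ q ∪ q ∪ q ∪ q, p ∪ p ∪ q ∪ q ∪ q ∪ q ∪ s(q, p, p)), p ∪ r(s(p, p, p), p ∪ p ∪ q ∪ q) ∪ t(p ∪ q ∪ q ∪ q, p ∪ q, p ∪ q ∪ q))
Right:  p ∪ s(r(p ∪ p ∪ q, r(q, q)) ∪ t(q ∪ q ∪ q, r(p, p), q ∪ p) ∪ t(q ∪ p, t(p, q, q), (q ∪ p) ∪ q ∪ q), s(r((q ∪ (p ∪ p)) ∪ q, p ∪ q), q ∪ p ∪ q ∪ q ∪ p ∪ q, p ∪ p ∪ q ∪ q ∪ (q ∪ q) ∪ s(q, p, p)), t(q ∪ p ∪ q ∪ q, q ∪ p, (p ∪ q) ∪ q) ∪ r(s(p, p, p), p ∪ p ∪ (q ∪ q)) ∪ p)
  Inside:  s(r(p ∪ p ∪ q, r(q, q)) ∪ t(q ∪ q ∪ q, r(p, p), q ∪ p) ∪ t(q ∪ p, t(p, q, q), (q ∪ p) ∪ q ∪ q), s(r((q ∪ (p ∪ p)) ∪ q, p ∪ q), q ∪ p ∪ q ∪ q ∪ p ∪ q, p ∪ p ∪ q ∪ q ∪ (q ∪ q) ∪ s(q, p, p)), t(q ∪ p ∪ q ∪ q, q ∪ p, (p ∪ q) ∪ q) ∪ r(s(p, p, p), p ∪ p ∪ (q ∪ q)) ∪ p)  →  s(r(p ∪ p ∪ q, r(q, q)) ∪ t(p ∪ q, t(p, q, q), p ∪ q ∪ q ∪ q) ∪ t(q ∪ q ∪ q, r(p, p), p ∪ q), s(r(p ∪ p ∪ q ∪ q, p ∪ q), p ∪ p ∪ q ∪ q ∪ q ∪ q, p ∪ p ∪ q ∪ q ∪ q ∪ q ∪ s(q, p, p)), p ∪ r(s(p, p, p), p ∪ p ∪ q ∪ q) ∪ t(p ∪ q ∪ q ∪ q, p ∪ q, p ∪ q ∪ q))
  Sort:  p ∪ s(r(p ∪ p ∪ q, r(q, q)) ∪ t(p ∪ q, t(p, q, q), p ∪ q ∪ q ∪ q) ∪ t(q ∪ q ∪ q, r(p, p), p ∪ q), s(r(p ∪ p ∪ q ∪ q, p ∪ q), p ∪ p ∪ q ∪ q ∪ q ∪ q, p ∪ p ∪ q ∪ q ∪ q ∪ q ∪ s(q, p, p)), p ∪ r(s(p, p, p), p ∪ p ∪ q ∪ q) ∪ t(p ∪ q ∪ q ∪ q, p ∪ q, p ∪ q ∪ q))

Answer: yes — both canonical forms are p ∪ s(r(p ∪ p ∪ q, r(q, q)) ∪ t(p ∪ q, t(p, q, q), p ∪ q ∪ q ∪ q) ∪ t(q ∪ q ∪ q, r(p, p), p ∪ q), s(r(p ∪ p ∪ q ∪ q, p ∪ q), p ∪ p ∪ q ∪ q ∪ q ∪ q, p ∪ p ∪ q ∪ q ∪ q ∪ q ∪ s(q, p, p)), p ∪ r(s(p, p, p), p ∪ p ∪ q ∪ q) ∪ t(p ∪ q ∪ q ∪ q, p ∪ q, p ∪ q ∪ q))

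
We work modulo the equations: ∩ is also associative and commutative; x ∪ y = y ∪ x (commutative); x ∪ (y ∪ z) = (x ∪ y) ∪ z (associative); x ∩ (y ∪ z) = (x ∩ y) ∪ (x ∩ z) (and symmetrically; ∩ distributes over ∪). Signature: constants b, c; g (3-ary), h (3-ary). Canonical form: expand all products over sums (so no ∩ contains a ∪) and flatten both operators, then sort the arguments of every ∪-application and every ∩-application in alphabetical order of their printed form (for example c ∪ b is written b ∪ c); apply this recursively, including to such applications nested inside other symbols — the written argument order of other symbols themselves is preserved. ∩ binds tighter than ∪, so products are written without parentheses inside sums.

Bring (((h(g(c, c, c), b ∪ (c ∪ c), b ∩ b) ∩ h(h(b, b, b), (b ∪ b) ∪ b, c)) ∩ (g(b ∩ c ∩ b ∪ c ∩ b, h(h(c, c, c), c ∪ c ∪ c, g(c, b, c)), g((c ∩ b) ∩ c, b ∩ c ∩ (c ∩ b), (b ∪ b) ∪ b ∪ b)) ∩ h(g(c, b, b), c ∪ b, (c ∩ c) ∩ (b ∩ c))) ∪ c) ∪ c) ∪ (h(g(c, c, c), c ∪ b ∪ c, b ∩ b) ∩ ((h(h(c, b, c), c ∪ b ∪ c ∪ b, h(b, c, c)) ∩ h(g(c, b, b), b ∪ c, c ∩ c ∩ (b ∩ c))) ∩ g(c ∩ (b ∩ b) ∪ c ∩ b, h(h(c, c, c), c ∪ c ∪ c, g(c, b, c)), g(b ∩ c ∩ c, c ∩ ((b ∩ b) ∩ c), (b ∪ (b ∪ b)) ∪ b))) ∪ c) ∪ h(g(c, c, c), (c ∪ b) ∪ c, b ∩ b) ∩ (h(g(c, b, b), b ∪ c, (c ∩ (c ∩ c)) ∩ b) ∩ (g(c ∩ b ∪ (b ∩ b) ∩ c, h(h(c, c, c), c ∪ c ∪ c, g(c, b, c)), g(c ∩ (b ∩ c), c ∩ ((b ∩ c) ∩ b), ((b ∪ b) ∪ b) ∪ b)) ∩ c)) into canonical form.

Un-nest:  g(b ∩ b ∩ c ∪ b ∩ c, h(h(c, c, c), c ∪ c ∪ c, g(c, b, c)), g(b ∩ c ∩ c, b ∩ b ∩ c ∩ c, b ∪ b ∪ b ∪ b)) ∩ h(g(c, b, b), b ∪ c, b ∩ c ∩ c ∩ c) ∩ h(g(c, c, c), b ∪ c ∪ c, b ∩ b) ∩ h(h(b, b, b), b ∪ b ∪ b, c) ∪ c ∪ c ∪ g(b ∩ b ∩ c ∪ b ∩ c, h(h(c, c, c), c ∪ c ∪ c, g(c, b, c)), g(b ∩ c ∩ c, b ∩ b ∩ c ∩ c, b ∪ b ∪ b ∪ b)) ∩ h(g(c, b, b), b ∪ c, b ∩ c ∩ c ∩ c) ∩ h(g(c, c, c), b ∪ c ∪ c, b ∩ b) ∩ h(h(c, b, c), b ∪ b ∪ c ∪ c, h(b, c, c)) ∪ c ∪ c ∩ g(b ∩ b ∩ c ∪ b ∩ c, h(h(c, c, c), c ∪ c ∪ c, g(c, b, c)), g(b ∩ c ∩ c, b ∩ b ∩ c ∩ c, b ∪ b ∪ b ∪ b)) ∩ h(g(c, b, b), b ∪ c, b ∩ c ∩ c ∩ c) ∩ h(g(c, c, c), b ∪ c ∪ c, b ∩ b)
Sort arguments:  c ∪ c ∪ c ∪ c ∩ g(b ∩ b ∩ c ∪ b ∩ c, h(h(c, c, c), c ∪ c ∪ c, g(c, b, c)), g(b ∩ c ∩ c, b ∩ b ∩ c ∩ c, b ∪ b ∪ b ∪ b)) ∩ h(g(c, b, b), b ∪ c, b ∩ c ∩ c ∩ c) ∩ h(g(c, c, c), b ∪ c ∪ c, b ∩ b) ∪ g(b ∩ b ∩ c ∪ b ∩ c, h(h(c, c, c), c ∪ c ∪ c, g(c, b, c)), g(b ∩ c ∩ c, b ∩ b ∩ c ∩ c, b ∪ b ∪ b ∪ b)) ∩ h(g(c, b, b), b ∪ c, b ∩ c ∩ c ∩ c) ∩ h(g(c, c, c), b ∪ c ∪ c, b ∩ b) ∩ h(h(b, b, b), b ∪ b ∪ b, c) ∪ g(b ∩ b ∩ c ∪ b ∩ c, h(h(c, c, c), c ∪ c ∪ c, g(c, b, c)), g(b ∩ c ∩ c, b ∩ b ∩ c ∩ c, b ∪ b ∪ b ∪ b)) ∩ h(g(c, b, b), b ∪ c, b ∩ c ∩ c ∩ c) ∩ h(g(c, c, c), b ∪ c ∪ c, b ∩ b) ∩ h(h(c, b, c), b ∪ b ∪ c ∪ c, h(b, c, c))

Answer: c ∪ c ∪ c ∪ c ∩ g(b ∩ b ∩ c ∪ b ∩ c, h(h(c, c, c), c ∪ c ∪ c, g(c, b, c)), g(b ∩ c ∩ c, b ∩ b ∩ c ∩ c, b ∪ b ∪ b ∪ b)) ∩ h(g(c, b, b), b ∪ c, b ∩ c ∩ c ∩ c) ∩ h(g(c, c, c), b ∪ c ∪ c, b ∩ b) ∪ g(b ∩ b ∩ c ∪ b ∩ c, h(h(c, c, c), c ∪ c ∪ c, g(c, b, c)), g(b ∩ c ∩ c, b ∩ b ∩ c ∩ c, b ∪ b ∪ b ∪ b)) ∩ h(g(c, b, b), b ∪ c, b ∩ c ∩ c ∩ c) ∩ h(g(c, c, c), b ∪ c ∪ c, b ∩ b) ∩ h(h(b, b, b), b ∪ b ∪ b, c) ∪ g(b ∩ b ∩ c ∪ b ∩ c, h(h(c, c, c), c ∪ c ∪ c, g(c, b, c)), g(b ∩ c ∩ c, b ∩ b ∩ c ∩ c, b ∪ b ∪ b ∪ b)) ∩ h(g(c, b, b), b ∪ c, b ∩ c ∩ c ∩ c) ∩ h(g(c, c, c), b ∪ c ∪ c, b ∩ b) ∩ h(h(c, b, c), b ∪ b ∪ c ∪ c, h(b, c, c))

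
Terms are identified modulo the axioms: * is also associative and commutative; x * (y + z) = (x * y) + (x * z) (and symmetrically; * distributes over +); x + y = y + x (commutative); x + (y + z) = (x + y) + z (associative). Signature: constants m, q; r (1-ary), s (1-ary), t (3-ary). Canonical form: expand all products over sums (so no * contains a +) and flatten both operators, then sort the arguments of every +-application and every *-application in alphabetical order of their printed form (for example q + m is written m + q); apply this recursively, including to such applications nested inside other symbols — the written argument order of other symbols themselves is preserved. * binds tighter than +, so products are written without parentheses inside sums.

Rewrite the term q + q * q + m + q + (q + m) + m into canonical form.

Answer: m + m + m + q + q + q + q * q

Derivation:
Flatten:  q + q * q + m + q + q + m + m
Sort:  m + m + m + q + q + q + q * q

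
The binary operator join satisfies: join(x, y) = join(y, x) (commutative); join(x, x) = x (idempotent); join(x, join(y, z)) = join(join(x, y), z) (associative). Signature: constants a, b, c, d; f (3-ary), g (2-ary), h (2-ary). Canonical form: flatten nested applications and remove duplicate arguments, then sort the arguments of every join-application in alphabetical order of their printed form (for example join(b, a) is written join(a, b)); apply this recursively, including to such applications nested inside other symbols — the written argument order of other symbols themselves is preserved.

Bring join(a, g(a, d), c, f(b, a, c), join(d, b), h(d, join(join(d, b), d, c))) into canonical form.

Answer: join(a, b, c, d, f(b, a, c), g(a, d), h(d, join(b, c, d)))

Derivation:
Flatten:  join(a, g(a, d), c, f(b, a, c), d, b, h(d, join(join(d, b), d, c)))
Inside:  h(d, join(join(d, b), d, c))  →  h(d, join(b, c, d))
Order the arguments:  join(a, b, c, d, f(b, a, c), g(a, d), h(d, join(b, c, d)))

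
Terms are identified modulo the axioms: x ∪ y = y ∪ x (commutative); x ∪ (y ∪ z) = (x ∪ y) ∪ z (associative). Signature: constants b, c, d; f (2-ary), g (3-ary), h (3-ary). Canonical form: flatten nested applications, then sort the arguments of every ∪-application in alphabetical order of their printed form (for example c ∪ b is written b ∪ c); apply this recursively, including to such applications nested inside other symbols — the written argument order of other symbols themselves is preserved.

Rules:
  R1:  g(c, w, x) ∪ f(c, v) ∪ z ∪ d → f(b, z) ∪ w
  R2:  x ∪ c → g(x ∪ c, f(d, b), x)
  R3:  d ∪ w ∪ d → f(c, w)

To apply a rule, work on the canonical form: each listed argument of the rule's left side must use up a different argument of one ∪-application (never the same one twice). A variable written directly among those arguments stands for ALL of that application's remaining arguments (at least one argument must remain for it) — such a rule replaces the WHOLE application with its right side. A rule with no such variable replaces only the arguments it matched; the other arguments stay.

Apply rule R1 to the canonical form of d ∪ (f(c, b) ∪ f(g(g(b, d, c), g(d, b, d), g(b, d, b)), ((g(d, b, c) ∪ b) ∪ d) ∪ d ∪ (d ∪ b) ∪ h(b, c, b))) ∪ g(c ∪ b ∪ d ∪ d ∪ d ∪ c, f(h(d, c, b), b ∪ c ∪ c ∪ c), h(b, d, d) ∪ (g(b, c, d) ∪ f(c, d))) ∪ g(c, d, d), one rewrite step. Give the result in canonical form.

Canonical form:  d ∪ f(c, b) ∪ f(g(g(b, d, c), g(d, b, d), g(b, d, b)), b ∪ b ∪ d ∪ d ∪ d ∪ g(d, b, c) ∪ h(b, c, b)) ∪ g(b ∪ c ∪ c ∪ d ∪ d ∪ d, f(h(d, c, b), b ∪ c ∪ c ∪ c), f(c, d) ∪ g(b, c, d) ∪ h(b, d, d)) ∪ g(c, d, d)
Apply R1:  consuming d, f(c, b), g(c, d, d);  v := b, w := d, x := d, z := f(g(g(b, d, c), g(d, b, d), g(b, d, b)), b ∪ b ∪ d ∪ d ∪ d ∪ g(d, b, c) ∪ h(b, c, b)) ∪ g(b ∪ c ∪ c ∪ d ∪ d ∪ d, f(h(d, c, b), b ∪ c ∪ c ∪ c), f(c, d) ∪ g(b, c, d) ∪ h(b, d, d))
The variable takes the whole remainder — replace the entire application.
Result:  d ∪ f(b, f(g(g(b, d, c), g(d, b, d), g(b, d, b)), b ∪ b ∪ d ∪ d ∪ d ∪ g(d, b, c) ∪ h(b, c, b)) ∪ g(b ∪ c ∪ c ∪ d ∪ d ∪ d, f(h(d, c, b), b ∪ c ∪ c ∪ c), f(c, d) ∪ g(b, c, d) ∪ h(b, d, d)))

Answer: d ∪ f(b, f(g(g(b, d, c), g(d, b, d), g(b, d, b)), b ∪ b ∪ d ∪ d ∪ d ∪ g(d, b, c) ∪ h(b, c, b)) ∪ g(b ∪ c ∪ c ∪ d ∪ d ∪ d, f(h(d, c, b), b ∪ c ∪ c ∪ c), f(c, d) ∪ g(b, c, d) ∪ h(b, d, d)))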